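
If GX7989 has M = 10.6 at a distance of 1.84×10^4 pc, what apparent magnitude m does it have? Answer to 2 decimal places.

26.92

m = M + 5 log₁₀(d/10 pc) = 10.6 + 5 log₁₀(1.84×10^4/10)
  = 10.6 + 5 × 3.265 = 10.6 + 16.32 = 26.92.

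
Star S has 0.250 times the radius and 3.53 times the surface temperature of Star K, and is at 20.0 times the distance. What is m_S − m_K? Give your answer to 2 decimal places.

L_S/L_K = (0.250)²(3.53)⁴ = 9.705.
F_S/F_K = (L_S/L_K)/(d_S/d_K)² = 9.705/400.0 = 0.02426.
m_S − m_K = −2.5 log₁₀(0.02426) = 4.04.

4.04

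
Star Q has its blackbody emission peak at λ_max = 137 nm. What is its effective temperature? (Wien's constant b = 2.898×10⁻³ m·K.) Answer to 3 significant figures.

2.12×10^4 K

T = b/λ_max = 2.898×10⁻³ / (137×10⁻⁹) = 2.115×10^4 K.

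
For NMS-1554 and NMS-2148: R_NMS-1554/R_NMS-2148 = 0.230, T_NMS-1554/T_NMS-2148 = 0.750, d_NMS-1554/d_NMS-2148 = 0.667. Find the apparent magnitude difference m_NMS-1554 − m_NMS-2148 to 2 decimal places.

3.56

L_NMS-1554/L_NMS-2148 = (0.230)²(0.750)⁴ = 0.01674.
F_NMS-1554/F_NMS-2148 = (L_NMS-1554/L_NMS-2148)/(d_NMS-1554/d_NMS-2148)² = 0.01674/0.4449 = 0.03762.
m_NMS-1554 − m_NMS-2148 = −2.5 log₁₀(0.03762) = 3.56.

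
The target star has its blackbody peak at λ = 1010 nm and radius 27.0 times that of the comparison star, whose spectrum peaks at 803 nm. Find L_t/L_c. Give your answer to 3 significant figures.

291

Wien's law gives T ∝ 1/λ_max, so T_t/T_c = λ_c/λ_t = 803/1010 = 0.7950.
Then L ∝ R²T⁴ gives L_t/L_c = (27.0)² × (0.7950)⁴ = 729.0 × 0.3996 = 291.3.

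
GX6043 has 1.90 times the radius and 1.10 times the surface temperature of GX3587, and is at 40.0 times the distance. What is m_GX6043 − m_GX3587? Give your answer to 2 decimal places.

6.20

L_GX6043/L_GX3587 = (1.90)²(1.10)⁴ = 5.285.
F_GX6043/F_GX3587 = (L_GX6043/L_GX3587)/(d_GX6043/d_GX3587)² = 5.285/1600 = 0.003303.
m_GX6043 − m_GX3587 = −2.5 log₁₀(0.003303) = 6.20.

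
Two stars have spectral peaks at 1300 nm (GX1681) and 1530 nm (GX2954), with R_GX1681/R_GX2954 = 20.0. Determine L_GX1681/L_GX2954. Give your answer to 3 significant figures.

Wien's law gives T ∝ 1/λ_max, so T_GX1681/T_GX2954 = λ_GX2954/λ_GX1681 = 1530/1300 = 1.177.
Then L ∝ R²T⁴ gives L_GX1681/L_GX2954 = (20.0)² × (1.177)⁴ = 400.0 × 1.919 = 767.5.

767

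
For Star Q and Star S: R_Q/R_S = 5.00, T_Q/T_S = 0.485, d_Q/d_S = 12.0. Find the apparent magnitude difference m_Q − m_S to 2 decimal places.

5.04

L_Q/L_S = (5.00)²(0.485)⁴ = 1.383.
F_Q/F_S = (L_Q/L_S)/(d_Q/d_S)² = 1.383/144.0 = 0.009606.
m_Q − m_S = −2.5 log₁₀(0.009606) = 5.04.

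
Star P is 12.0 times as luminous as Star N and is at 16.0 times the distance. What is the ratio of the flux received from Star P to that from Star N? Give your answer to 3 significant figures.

0.0469

F = L/(4πd²), so F_P/F_N = (L_P/L_N) / (d_P/d_N)²
= 12.0 / (16.0)² = 12.0 / 256.0 = 0.04688.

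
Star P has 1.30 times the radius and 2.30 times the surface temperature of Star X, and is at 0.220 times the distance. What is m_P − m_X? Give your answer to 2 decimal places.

L_P/L_X = (1.30)²(2.30)⁴ = 47.29.
F_P/F_X = (L_P/L_X)/(d_P/d_X)² = 47.29/0.04840 = 977.1.
m_P − m_X = −2.5 log₁₀(977.1) = -7.47.

-7.47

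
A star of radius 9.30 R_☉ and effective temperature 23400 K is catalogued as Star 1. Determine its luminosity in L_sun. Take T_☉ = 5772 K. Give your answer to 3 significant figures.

L/L_☉ = (R/R_☉)² (T/T_☉)⁴ = (9.30)² × (23400/5772)⁴
       = 86.49 × (4.054)⁴ = 86.49 × 270.1 = 2.336×10^4.

2.34×10^4 L_sun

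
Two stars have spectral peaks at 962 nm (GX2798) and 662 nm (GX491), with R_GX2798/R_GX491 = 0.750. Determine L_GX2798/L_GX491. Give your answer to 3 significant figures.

Wien's law gives T ∝ 1/λ_max, so T_GX2798/T_GX491 = λ_GX491/λ_GX2798 = 662/962 = 0.6881.
Then L ∝ R²T⁴ gives L_GX2798/L_GX491 = (0.750)² × (0.6881)⁴ = 0.5625 × 0.2242 = 0.1261.

0.126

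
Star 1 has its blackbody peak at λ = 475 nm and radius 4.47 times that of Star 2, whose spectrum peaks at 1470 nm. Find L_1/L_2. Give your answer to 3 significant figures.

Wien's law gives T ∝ 1/λ_max, so T_1/T_2 = λ_2/λ_1 = 1470/475 = 3.095.
Then L ∝ R²T⁴ gives L_1/L_2 = (4.47)² × (3.095)⁴ = 19.98 × 91.73 = 1833.

1.83×10^3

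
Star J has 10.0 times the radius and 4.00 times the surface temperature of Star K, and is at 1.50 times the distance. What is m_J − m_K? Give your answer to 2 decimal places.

-10.14

L_J/L_K = (10.0)²(4.00)⁴ = 2.560×10^4.
F_J/F_K = (L_J/L_K)/(d_J/d_K)² = 2.560×10^4/2.250 = 1.138×10^4.
m_J − m_K = −2.5 log₁₀(1.138×10^4) = -10.14.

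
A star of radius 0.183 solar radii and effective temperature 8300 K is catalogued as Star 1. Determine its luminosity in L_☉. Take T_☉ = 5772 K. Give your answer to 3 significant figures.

L/L_☉ = (R/R_☉)² (T/T_☉)⁴ = (0.183)² × (8300/5772)⁴
       = 0.03349 × (1.438)⁴ = 0.03349 × 4.276 = 0.1432.

0.143 L_☉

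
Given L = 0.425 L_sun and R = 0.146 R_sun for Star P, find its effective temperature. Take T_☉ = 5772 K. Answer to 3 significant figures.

T/T_☉ = (L/L_☉)^(1/4) / (R/R_☉)^(1/2)
T = 5772 × (0.425)^(1/4) / √(0.146) = 5772 × 0.8074 / 0.3821 = 1.220×10^4 K.

1.22×10^4 K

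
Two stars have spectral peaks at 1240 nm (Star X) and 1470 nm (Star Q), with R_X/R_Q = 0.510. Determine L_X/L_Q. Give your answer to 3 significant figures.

0.514

Wien's law gives T ∝ 1/λ_max, so T_X/T_Q = λ_Q/λ_X = 1470/1240 = 1.185.
Then L ∝ R²T⁴ gives L_X/L_Q = (0.510)² × (1.185)⁴ = 0.2601 × 1.975 = 0.5137.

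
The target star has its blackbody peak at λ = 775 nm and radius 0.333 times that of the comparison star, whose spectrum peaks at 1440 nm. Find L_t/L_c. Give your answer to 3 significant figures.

Wien's law gives T ∝ 1/λ_max, so T_t/T_c = λ_c/λ_t = 1440/775 = 1.858.
Then L ∝ R²T⁴ gives L_t/L_c = (0.333)² × (1.858)⁴ = 0.1109 × 11.92 = 1.322.

1.32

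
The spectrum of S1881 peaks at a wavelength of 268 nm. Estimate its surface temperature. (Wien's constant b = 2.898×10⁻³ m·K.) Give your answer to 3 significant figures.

1.08×10^4 K

T = b/λ_max = 2.898×10⁻³ / (268×10⁻⁹) = 1.081×10^4 K.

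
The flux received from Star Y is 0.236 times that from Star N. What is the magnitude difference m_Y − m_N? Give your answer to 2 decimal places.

m_Y − m_N = −2.5 log₁₀(F_Y/F_N) = −2.5 log₁₀(0.236) = −2.5 × (-0.627) = 1.568.

1.57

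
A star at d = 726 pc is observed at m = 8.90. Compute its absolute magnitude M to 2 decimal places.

M = m − 5 log₁₀(d/10 pc) = 8.90 − 5 log₁₀(726/10)
  = 8.90 − 5 × 1.861 = 8.90 − 9.30 = -0.40.

-0.40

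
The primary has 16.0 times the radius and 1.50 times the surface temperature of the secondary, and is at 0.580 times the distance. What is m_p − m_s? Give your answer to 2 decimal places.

-8.96

L_p/L_s = (16.0)²(1.50)⁴ = 1296.
F_p/F_s = (L_p/L_s)/(d_p/d_s)² = 1296/0.3364 = 3853.
m_p − m_s = −2.5 log₁₀(3853) = -8.96.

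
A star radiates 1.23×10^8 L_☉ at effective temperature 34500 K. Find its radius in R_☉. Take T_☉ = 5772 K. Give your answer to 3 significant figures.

310 R_☉

R/R_☉ = √(L/L_☉) / (T/T_☉)² = √(1.23×10^8) / (5.977)²
       = 1.109×10^4 / 35.73 = 310.4.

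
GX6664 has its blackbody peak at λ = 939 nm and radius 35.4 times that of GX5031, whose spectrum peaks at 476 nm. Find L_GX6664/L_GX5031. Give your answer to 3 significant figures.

82.8

Wien's law gives T ∝ 1/λ_max, so T_GX6664/T_GX5031 = λ_GX5031/λ_GX6664 = 476/939 = 0.5069.
Then L ∝ R²T⁴ gives L_GX6664/L_GX5031 = (35.4)² × (0.5069)⁴ = 1253 × 0.06603 = 82.75.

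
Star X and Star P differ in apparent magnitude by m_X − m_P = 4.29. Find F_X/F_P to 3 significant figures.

F_X/F_P = 10^(−(m_X − m_P)/2.5) = 10^(-4.29/2.5) = 10^-1.716 = 0.01923.

0.0192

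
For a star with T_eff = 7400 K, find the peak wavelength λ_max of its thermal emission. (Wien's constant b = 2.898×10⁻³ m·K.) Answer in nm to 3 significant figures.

λ_max = b/T = 2.898×10⁻³ / 7400 = 3.92×10^-7 m = 391.6 nm.

392 nm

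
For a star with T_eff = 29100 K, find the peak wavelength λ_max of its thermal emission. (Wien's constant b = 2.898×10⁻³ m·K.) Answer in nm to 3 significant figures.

99.6 nm

λ_max = b/T = 2.898×10⁻³ / 29100 = 9.96×10^-8 m = 99.59 nm.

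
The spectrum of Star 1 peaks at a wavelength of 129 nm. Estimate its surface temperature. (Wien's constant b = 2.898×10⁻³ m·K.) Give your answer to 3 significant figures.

T = b/λ_max = 2.898×10⁻³ / (129×10⁻⁹) = 2.247×10^4 K.

2.25×10^4 K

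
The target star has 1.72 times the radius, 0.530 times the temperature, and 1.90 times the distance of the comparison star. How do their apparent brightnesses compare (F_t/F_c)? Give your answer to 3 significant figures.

0.0647

L_t/L_c = (R_t/R_c)²(T_t/T_c)⁴ = (1.72)² × (0.530)⁴ = 0.2334.
F_t/F_c = (L_t/L_c)/(d_t/d_c)² = 0.2334 / (1.90)² = 0.06466.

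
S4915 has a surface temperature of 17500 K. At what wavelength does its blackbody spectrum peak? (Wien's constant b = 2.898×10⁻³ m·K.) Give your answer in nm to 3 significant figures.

λ_max = b/T = 2.898×10⁻³ / 17500 = 1.66×10^-7 m = 165.6 nm.

166 nm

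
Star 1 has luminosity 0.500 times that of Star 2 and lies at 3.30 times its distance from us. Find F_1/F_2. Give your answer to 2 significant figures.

0.046

F = L/(4πd²), so F_1/F_2 = (L_1/L_2) / (d_1/d_2)²
= 0.500 / (3.30)² = 0.500 / 10.89 = 0.04591.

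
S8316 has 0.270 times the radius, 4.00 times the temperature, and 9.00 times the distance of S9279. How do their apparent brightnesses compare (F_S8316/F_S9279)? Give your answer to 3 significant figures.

0.230

L_S8316/L_S9279 = (R_S8316/R_S9279)²(T_S8316/T_S9279)⁴ = (0.270)² × (4.00)⁴ = 18.66.
F_S8316/F_S9279 = (L_S8316/L_S9279)/(d_S8316/d_S9279)² = 18.66 / (9.00)² = 0.2304.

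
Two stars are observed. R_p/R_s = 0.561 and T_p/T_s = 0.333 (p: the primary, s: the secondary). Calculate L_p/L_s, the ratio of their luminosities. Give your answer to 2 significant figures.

0.0039

From the Stefan–Boltzmann law, L ∝ R²T⁴, so
L_p/L_s = (R_p/R_s)² (T_p/T_s)⁴ = (0.561)² × (0.333)⁴ = 0.3147 × 0.01230 = 0.003870.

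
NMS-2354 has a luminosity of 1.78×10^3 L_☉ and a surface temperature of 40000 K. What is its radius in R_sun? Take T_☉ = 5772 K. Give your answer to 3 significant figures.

0.879 R_sun

R/R_☉ = √(L/L_☉) / (T/T_☉)² = √(1.78×10^3) / (6.930)²
       = 42.19 / 48.02 = 0.8785.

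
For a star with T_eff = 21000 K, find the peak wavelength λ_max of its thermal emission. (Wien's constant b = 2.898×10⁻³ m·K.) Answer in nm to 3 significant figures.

λ_max = b/T = 2.898×10⁻³ / 21000 = 1.38×10^-7 m = 138.0 nm.

138 nm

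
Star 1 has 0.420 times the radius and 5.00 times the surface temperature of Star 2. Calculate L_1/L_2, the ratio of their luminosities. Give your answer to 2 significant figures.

1.1×10^2

From the Stefan–Boltzmann law, L ∝ R²T⁴, so
L_1/L_2 = (R_1/R_2)² (T_1/T_2)⁴ = (0.420)² × (5.00)⁴ = 0.1764 × 625.0 = 110.2.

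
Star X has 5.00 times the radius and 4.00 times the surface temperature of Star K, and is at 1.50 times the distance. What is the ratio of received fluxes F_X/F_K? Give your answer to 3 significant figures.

2.84×10^3

L_X/L_K = (R_X/R_K)²(T_X/T_K)⁴ = (5.00)² × (4.00)⁴ = 6400.
F_X/F_K = (L_X/L_K)/(d_X/d_K)² = 6400 / (1.50)² = 2844.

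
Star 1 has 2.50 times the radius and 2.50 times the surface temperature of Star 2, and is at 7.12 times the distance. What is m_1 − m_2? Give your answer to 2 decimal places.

L_1/L_2 = (2.50)²(2.50)⁴ = 244.1.
F_1/F_2 = (L_1/L_2)/(d_1/d_2)² = 244.1/50.69 = 4.816.
m_1 − m_2 = −2.5 log₁₀(4.816) = -1.71.

-1.71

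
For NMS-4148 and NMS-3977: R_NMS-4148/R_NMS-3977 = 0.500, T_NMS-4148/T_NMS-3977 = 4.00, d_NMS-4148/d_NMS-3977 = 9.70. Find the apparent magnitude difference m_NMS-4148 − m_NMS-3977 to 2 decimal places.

0.42

L_NMS-4148/L_NMS-3977 = (0.500)²(4.00)⁴ = 64.00.
F_NMS-4148/F_NMS-3977 = (L_NMS-4148/L_NMS-3977)/(d_NMS-4148/d_NMS-3977)² = 64.00/94.09 = 0.6802.
m_NMS-4148 − m_NMS-3977 = −2.5 log₁₀(0.6802) = 0.42.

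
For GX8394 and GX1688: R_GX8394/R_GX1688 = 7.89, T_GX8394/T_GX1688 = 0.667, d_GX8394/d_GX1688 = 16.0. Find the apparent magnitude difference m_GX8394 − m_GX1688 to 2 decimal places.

3.29

L_GX8394/L_GX1688 = (7.89)²(0.667)⁴ = 12.32.
F_GX8394/F_GX1688 = (L_GX8394/L_GX1688)/(d_GX8394/d_GX1688)² = 12.32/256.0 = 0.04813.
m_GX8394 − m_GX1688 = −2.5 log₁₀(0.04813) = 3.29.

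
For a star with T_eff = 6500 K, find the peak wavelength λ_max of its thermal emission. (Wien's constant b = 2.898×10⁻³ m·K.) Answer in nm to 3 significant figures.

446 nm

λ_max = b/T = 2.898×10⁻³ / 6500 = 4.46×10^-7 m = 445.8 nm.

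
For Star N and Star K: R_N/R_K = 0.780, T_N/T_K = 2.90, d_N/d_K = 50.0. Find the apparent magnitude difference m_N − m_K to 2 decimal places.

4.41

L_N/L_K = (0.780)²(2.90)⁴ = 43.03.
F_N/F_K = (L_N/L_K)/(d_N/d_K)² = 43.03/2500 = 0.01721.
m_N − m_K = −2.5 log₁₀(0.01721) = 4.41.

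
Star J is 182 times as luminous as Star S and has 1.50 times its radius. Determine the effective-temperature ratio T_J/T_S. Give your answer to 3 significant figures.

3.00

L ∝ R²T⁴ gives T ∝ (L/R²)^(1/4), so
T_J/T_S = (182 / 1.50²)^(1/4) = (80.89)^(1/4) = 2.999.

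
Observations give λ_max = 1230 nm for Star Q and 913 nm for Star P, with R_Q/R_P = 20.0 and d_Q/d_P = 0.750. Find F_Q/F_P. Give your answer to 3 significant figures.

Wien's law: T_Q/T_P = λ_P/λ_Q = 913/1230 = 0.7423.
L_Q/L_P = (R_Q/R_P)²(T_Q/T_P)⁴ = (20.0)²(0.7423)⁴ = 121.4.
F_Q/F_P = (L_Q/L_P)/(d_Q/d_P)² = 121.4/(0.750)² = 215.9.

216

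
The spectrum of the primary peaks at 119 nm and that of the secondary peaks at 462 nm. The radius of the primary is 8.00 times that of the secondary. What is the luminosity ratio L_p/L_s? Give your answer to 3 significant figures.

Wien's law gives T ∝ 1/λ_max, so T_p/T_s = λ_s/λ_p = 462/119 = 3.882.
Then L ∝ R²T⁴ gives L_p/L_s = (8.00)² × (3.882)⁴ = 64.00 × 227.2 = 1.454×10^4.

1.45×10^4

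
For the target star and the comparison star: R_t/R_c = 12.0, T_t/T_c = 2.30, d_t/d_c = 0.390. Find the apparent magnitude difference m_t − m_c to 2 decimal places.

L_t/L_c = (12.0)²(2.30)⁴ = 4030.
F_t/F_c = (L_t/L_c)/(d_t/d_c)² = 4030/0.1521 = 2.649×10^4.
m_t − m_c = −2.5 log₁₀(2.649×10^4) = -11.06.

-11.06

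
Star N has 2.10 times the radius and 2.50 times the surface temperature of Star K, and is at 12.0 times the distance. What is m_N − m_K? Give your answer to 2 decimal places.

L_N/L_K = (2.10)²(2.50)⁴ = 172.3.
F_N/F_K = (L_N/L_K)/(d_N/d_K)² = 172.3/144.0 = 1.196.
m_N − m_K = −2.5 log₁₀(1.196) = -0.19.

-0.19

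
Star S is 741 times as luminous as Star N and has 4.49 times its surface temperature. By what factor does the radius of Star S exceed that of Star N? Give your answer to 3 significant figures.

L ∝ R²T⁴ gives R ∝ √L / T², so
R_S/R_N = √(741) / (4.49)² = 27.22 / 20.16 = 1.350.

1.35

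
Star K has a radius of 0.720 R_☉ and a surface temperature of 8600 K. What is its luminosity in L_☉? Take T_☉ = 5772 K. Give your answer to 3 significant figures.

L/L_☉ = (R/R_☉)² (T/T_☉)⁴ = (0.720)² × (8600/5772)⁴
       = 0.5184 × (1.490)⁴ = 0.5184 × 4.928 = 2.555.

2.55 L_☉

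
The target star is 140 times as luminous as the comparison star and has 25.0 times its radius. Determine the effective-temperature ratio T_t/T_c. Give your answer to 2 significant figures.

0.69

L ∝ R²T⁴ gives T ∝ (L/R²)^(1/4), so
T_t/T_c = (140 / 25.0²)^(1/4) = (0.2240)^(1/4) = 0.6880.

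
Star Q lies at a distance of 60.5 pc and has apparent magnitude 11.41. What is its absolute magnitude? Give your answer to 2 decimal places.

7.50

M = m − 5 log₁₀(d/10 pc) = 11.41 − 5 log₁₀(60.5/10)
  = 11.41 − 5 × 0.782 = 11.41 − 3.91 = 7.50.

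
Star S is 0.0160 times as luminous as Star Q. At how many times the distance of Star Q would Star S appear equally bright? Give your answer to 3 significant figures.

Equal flux requires L_S/d_S² = L_Q/d_Q², so d_S/d_Q = √(L_S/L_Q)
= √(0.0160) = 0.1265.

0.126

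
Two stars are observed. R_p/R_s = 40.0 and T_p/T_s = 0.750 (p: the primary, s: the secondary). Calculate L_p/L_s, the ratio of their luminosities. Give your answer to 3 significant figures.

From the Stefan–Boltzmann law, L ∝ R²T⁴, so
L_p/L_s = (R_p/R_s)² (T_p/T_s)⁴ = (40.0)² × (0.750)⁴ = 1600 × 0.3164 = 506.2.

506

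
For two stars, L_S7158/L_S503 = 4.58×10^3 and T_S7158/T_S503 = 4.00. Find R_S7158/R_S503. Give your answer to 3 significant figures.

4.23

L ∝ R²T⁴ gives R ∝ √L / T², so
R_S7158/R_S503 = √(4.58×10^3) / (4.00)² = 67.68 / 16.00 = 4.230.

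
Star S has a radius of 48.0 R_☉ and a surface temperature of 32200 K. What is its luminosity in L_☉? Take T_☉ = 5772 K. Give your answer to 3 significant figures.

2.23×10^6 L_☉

L/L_☉ = (R/R_☉)² (T/T_☉)⁴ = (48.0)² × (32200/5772)⁴
       = 2304 × (5.579)⁴ = 2304 × 968.5 = 2.232×10^6.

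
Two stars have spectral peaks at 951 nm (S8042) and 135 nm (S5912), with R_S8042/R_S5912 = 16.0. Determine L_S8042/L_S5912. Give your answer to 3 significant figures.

Wien's law gives T ∝ 1/λ_max, so T_S8042/T_S5912 = λ_S5912/λ_S8042 = 135/951 = 0.1420.
Then L ∝ R²T⁴ gives L_S8042/L_S5912 = (16.0)² × (0.1420)⁴ = 256.0 × 4.061×10^-4 = 0.1040.

0.104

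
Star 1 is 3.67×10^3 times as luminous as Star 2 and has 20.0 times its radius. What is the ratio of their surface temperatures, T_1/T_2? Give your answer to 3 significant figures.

1.74

L ∝ R²T⁴ gives T ∝ (L/R²)^(1/4), so
T_1/T_2 = (3.67×10^3 / 20.0²)^(1/4) = (9.175)^(1/4) = 1.740.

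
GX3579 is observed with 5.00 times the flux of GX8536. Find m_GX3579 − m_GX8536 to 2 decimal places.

-1.75

m_GX3579 − m_GX8536 = −2.5 log₁₀(F_GX3579/F_GX8536) = −2.5 log₁₀(5.00) = −2.5 × (0.699) = -1.747.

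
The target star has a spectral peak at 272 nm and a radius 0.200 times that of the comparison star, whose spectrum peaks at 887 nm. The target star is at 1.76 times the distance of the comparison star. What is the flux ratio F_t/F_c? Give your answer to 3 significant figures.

Wien's law: T_t/T_c = λ_c/λ_t = 887/272 = 3.261.
L_t/L_c = (R_t/R_c)²(T_t/T_c)⁴ = (0.200)²(3.261)⁴ = 4.524.
F_t/F_c = (L_t/L_c)/(d_t/d_c)² = 4.524/(1.76)² = 1.460.

1.46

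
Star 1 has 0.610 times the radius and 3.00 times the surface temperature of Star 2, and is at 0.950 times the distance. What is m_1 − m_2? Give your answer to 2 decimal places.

-3.81

L_1/L_2 = (0.610)²(3.00)⁴ = 30.14.
F_1/F_2 = (L_1/L_2)/(d_1/d_2)² = 30.14/0.9025 = 33.40.
m_1 − m_2 = −2.5 log₁₀(33.40) = -3.81.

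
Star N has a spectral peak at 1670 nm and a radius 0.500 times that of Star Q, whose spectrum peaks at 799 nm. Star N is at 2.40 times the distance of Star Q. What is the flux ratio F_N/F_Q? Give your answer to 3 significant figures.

Wien's law: T_N/T_Q = λ_Q/λ_N = 799/1670 = 0.4784.
L_N/L_Q = (R_N/R_Q)²(T_N/T_Q)⁴ = (0.500)²(0.4784)⁴ = 0.01310.
F_N/F_Q = (L_N/L_Q)/(d_N/d_Q)² = 0.01310/(2.40)² = 0.002274.

0.00227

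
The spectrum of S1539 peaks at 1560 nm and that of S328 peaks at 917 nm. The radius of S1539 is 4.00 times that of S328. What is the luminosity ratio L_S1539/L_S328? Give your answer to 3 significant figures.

1.91

Wien's law gives T ∝ 1/λ_max, so T_S1539/T_S328 = λ_S328/λ_S1539 = 917/1560 = 0.5878.
Then L ∝ R²T⁴ gives L_S1539/L_S328 = (4.00)² × (0.5878)⁴ = 16.00 × 0.1194 = 1.910.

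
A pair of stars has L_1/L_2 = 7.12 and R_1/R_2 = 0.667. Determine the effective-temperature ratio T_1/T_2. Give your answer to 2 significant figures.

L ∝ R²T⁴ gives T ∝ (L/R²)^(1/4), so
T_1/T_2 = (7.12 / 0.667²)^(1/4) = (16.00)^(1/4) = 2.000.

2.0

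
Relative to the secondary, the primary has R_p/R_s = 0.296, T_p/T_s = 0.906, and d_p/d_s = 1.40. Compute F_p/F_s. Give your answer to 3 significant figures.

0.0301

L_p/L_s = (R_p/R_s)²(T_p/T_s)⁴ = (0.296)² × (0.906)⁴ = 0.05903.
F_p/F_s = (L_p/L_s)/(d_p/d_s)² = 0.05903 / (1.40)² = 0.03012.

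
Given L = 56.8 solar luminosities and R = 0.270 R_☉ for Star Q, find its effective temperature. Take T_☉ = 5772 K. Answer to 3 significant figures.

3.05×10^4 K

T/T_☉ = (L/L_☉)^(1/4) / (R/R_☉)^(1/2)
T = 5772 × (56.8)^(1/4) / √(0.270) = 5772 × 2.745 / 0.5196 = 3.050×10^4 K.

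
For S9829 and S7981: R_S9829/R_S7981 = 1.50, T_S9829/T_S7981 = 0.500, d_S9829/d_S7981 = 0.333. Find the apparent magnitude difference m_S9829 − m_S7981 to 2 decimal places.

L_S9829/L_S7981 = (1.50)²(0.500)⁴ = 0.1406.
F_S9829/F_S7981 = (L_S9829/L_S7981)/(d_S9829/d_S7981)² = 0.1406/0.1109 = 1.268.
m_S9829 − m_S7981 = −2.5 log₁₀(1.268) = -0.26.

-0.26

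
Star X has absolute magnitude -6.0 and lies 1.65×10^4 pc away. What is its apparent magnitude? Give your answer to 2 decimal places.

10.09

m = M + 5 log₁₀(d/10 pc) = -6.0 + 5 log₁₀(1.65×10^4/10)
  = -6.0 + 5 × 3.217 = -6.0 + 16.09 = 10.09.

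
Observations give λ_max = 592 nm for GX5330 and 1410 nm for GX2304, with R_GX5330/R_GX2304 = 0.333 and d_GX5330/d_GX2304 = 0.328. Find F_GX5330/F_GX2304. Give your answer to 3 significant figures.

Wien's law: T_GX5330/T_GX2304 = λ_GX2304/λ_GX5330 = 1410/592 = 2.382.
L_GX5330/L_GX2304 = (R_GX5330/R_GX2304)²(T_GX5330/T_GX2304)⁴ = (0.333)²(2.382)⁴ = 3.568.
F_GX5330/F_GX2304 = (L_GX5330/L_GX2304)/(d_GX5330/d_GX2304)² = 3.568/(0.328)² = 33.17.

33.2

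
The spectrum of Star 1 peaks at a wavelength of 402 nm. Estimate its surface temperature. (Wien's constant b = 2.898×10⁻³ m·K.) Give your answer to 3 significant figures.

7.21×10^3 K

T = b/λ_max = 2.898×10⁻³ / (402×10⁻⁹) = 7209 K.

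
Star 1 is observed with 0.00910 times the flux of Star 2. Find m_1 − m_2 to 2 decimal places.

5.10

m_1 − m_2 = −2.5 log₁₀(F_1/F_2) = −2.5 log₁₀(0.00910) = −2.5 × (-2.041) = 5.102.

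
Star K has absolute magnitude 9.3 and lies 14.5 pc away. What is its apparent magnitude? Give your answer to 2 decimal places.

10.11

m = M + 5 log₁₀(d/10 pc) = 9.3 + 5 log₁₀(14.5/10)
  = 9.3 + 5 × 0.161 = 9.3 + 0.81 = 10.11.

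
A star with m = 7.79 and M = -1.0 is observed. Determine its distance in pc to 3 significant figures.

m − M = 5 log₁₀(d/10 pc)
7.79 − (-1.0) = 8.79 = 5 log₁₀(d/10)
d = 10 × 10^(8.79/5) = 10 × 10^1.758 = 572.8 pc.

573 pc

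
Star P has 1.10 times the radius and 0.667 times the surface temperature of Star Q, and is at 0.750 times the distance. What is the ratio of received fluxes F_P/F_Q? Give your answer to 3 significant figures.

L_P/L_Q = (R_P/R_Q)²(T_P/T_Q)⁴ = (1.10)² × (0.667)⁴ = 0.2395.
F_P/F_Q = (L_P/L_Q)/(d_P/d_Q)² = 0.2395 / (0.750)² = 0.4258.

0.426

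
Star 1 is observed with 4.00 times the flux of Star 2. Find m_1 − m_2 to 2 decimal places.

m_1 − m_2 = −2.5 log₁₀(F_1/F_2) = −2.5 log₁₀(4.00) = −2.5 × (0.602) = -1.505.

-1.51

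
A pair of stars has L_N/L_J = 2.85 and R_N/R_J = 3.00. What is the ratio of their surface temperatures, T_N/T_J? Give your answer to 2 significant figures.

L ∝ R²T⁴ gives T ∝ (L/R²)^(1/4), so
T_N/T_J = (2.85 / 3.00²)^(1/4) = (0.3167)^(1/4) = 0.7502.

0.75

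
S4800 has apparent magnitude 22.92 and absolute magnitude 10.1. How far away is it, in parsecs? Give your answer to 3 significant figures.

m − M = 5 log₁₀(d/10 pc)
22.92 − (10.1) = 12.82 = 5 log₁₀(d/10)
d = 10 × 10^(12.82/5) = 10 × 10^2.564 = 3664 pc.

3.66×10^3 pc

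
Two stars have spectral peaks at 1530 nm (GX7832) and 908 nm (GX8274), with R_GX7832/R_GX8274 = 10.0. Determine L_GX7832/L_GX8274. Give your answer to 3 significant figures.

Wien's law gives T ∝ 1/λ_max, so T_GX7832/T_GX8274 = λ_GX8274/λ_GX7832 = 908/1530 = 0.5935.
Then L ∝ R²T⁴ gives L_GX7832/L_GX8274 = (10.0)² × (0.5935)⁴ = 100.0 × 0.1240 = 12.40.

12.4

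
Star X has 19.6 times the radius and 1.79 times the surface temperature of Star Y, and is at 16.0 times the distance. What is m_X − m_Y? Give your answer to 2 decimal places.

-2.97

L_X/L_Y = (19.6)²(1.79)⁴ = 3944.
F_X/F_Y = (L_X/L_Y)/(d_X/d_Y)² = 3944/256.0 = 15.41.
m_X − m_Y = −2.5 log₁₀(15.41) = -2.97.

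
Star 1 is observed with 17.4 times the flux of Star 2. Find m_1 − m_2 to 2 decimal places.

-3.10

m_1 − m_2 = −2.5 log₁₀(F_1/F_2) = −2.5 log₁₀(17.4) = −2.5 × (1.241) = -3.101.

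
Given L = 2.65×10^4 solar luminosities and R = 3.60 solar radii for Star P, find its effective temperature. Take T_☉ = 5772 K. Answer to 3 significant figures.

T/T_☉ = (L/L_☉)^(1/4) / (R/R_☉)^(1/2)
T = 5772 × (2.65×10^4)^(1/4) / √(3.60) = 5772 × 12.76 / 1.897 = 3.881×10^4 K.

3.88×10^4 K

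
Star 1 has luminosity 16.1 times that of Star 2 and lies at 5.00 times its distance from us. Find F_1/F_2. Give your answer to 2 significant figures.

0.64

F = L/(4πd²), so F_1/F_2 = (L_1/L_2) / (d_1/d_2)²
= 16.1 / (5.00)² = 16.1 / 25.00 = 0.6440.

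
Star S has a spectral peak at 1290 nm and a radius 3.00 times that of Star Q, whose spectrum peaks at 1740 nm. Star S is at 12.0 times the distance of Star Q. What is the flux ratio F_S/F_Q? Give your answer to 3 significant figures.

0.207

Wien's law: T_S/T_Q = λ_Q/λ_S = 1740/1290 = 1.349.
L_S/L_Q = (R_S/R_Q)²(T_S/T_Q)⁴ = (3.00)²(1.349)⁴ = 29.79.
F_S/F_Q = (L_S/L_Q)/(d_S/d_Q)² = 29.79/(12.0)² = 0.2069.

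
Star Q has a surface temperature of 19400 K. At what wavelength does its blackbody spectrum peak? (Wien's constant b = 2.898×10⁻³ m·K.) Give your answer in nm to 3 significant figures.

λ_max = b/T = 2.898×10⁻³ / 19400 = 1.49×10^-7 m = 149.4 nm.

149 nm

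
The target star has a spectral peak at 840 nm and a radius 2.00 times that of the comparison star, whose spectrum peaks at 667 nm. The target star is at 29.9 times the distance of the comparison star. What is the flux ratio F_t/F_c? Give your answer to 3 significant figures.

Wien's law: T_t/T_c = λ_c/λ_t = 667/840 = 0.7940.
L_t/L_c = (R_t/R_c)²(T_t/T_c)⁴ = (2.00)²(0.7940)⁴ = 1.590.
F_t/F_c = (L_t/L_c)/(d_t/d_c)² = 1.590/(29.9)² = 0.001779.

0.00178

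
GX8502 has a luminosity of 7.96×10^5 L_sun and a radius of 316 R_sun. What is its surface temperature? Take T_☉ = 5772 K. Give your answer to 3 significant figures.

9.70×10^3 K

T/T_☉ = (L/L_☉)^(1/4) / (R/R_☉)^(1/2)
T = 5772 × (7.96×10^5)^(1/4) / √(316) = 5772 × 29.87 / 17.78 = 9699 K.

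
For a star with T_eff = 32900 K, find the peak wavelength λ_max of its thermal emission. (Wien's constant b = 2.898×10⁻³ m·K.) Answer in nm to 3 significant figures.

88.1 nm

λ_max = b/T = 2.898×10⁻³ / 32900 = 8.81×10^-8 m = 88.09 nm.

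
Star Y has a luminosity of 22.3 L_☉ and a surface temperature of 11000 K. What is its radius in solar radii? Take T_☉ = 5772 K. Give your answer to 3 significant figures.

R/R_☉ = √(L/L_☉) / (T/T_☉)² = √(22.3) / (1.906)²
       = 4.722 / 3.632 = 1.300.

1.30 solar radii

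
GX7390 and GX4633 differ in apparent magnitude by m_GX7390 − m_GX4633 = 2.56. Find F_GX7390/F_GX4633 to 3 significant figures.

F_GX7390/F_GX4633 = 10^(−(m_GX7390 − m_GX4633)/2.5) = 10^(-2.56/2.5) = 10^-1.024 = 0.09462.

0.0946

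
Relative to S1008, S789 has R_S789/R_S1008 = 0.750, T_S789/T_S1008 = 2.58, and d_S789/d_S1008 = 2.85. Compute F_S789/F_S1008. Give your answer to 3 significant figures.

L_S789/L_S1008 = (R_S789/R_S1008)²(T_S789/T_S1008)⁴ = (0.750)² × (2.58)⁴ = 24.92.
F_S789/F_S1008 = (L_S789/L_S1008)/(d_S789/d_S1008)² = 24.92 / (2.85)² = 3.068.

3.07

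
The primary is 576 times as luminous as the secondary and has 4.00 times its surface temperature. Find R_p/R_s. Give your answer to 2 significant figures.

L ∝ R²T⁴ gives R ∝ √L / T², so
R_p/R_s = √(576) / (4.00)² = 24.00 / 16.00 = 1.500.

1.5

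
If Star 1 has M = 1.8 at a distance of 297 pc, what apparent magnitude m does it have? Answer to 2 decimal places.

9.16

m = M + 5 log₁₀(d/10 pc) = 1.8 + 5 log₁₀(297/10)
  = 1.8 + 5 × 1.473 = 1.8 + 7.36 = 9.16.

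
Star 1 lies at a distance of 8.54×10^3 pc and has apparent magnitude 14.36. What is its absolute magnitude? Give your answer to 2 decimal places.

M = m − 5 log₁₀(d/10 pc) = 14.36 − 5 log₁₀(8.54×10^3/10)
  = 14.36 − 5 × 2.931 = 14.36 − 14.66 = -0.30.

-0.30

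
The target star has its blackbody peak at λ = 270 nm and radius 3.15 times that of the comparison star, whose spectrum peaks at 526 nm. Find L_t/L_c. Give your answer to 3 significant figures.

Wien's law gives T ∝ 1/λ_max, so T_t/T_c = λ_c/λ_t = 526/270 = 1.948.
Then L ∝ R²T⁴ gives L_t/L_c = (3.15)² × (1.948)⁴ = 9.922 × 14.40 = 142.9.

143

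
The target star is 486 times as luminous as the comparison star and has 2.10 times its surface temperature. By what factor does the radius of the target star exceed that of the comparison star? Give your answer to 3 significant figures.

L ∝ R²T⁴ gives R ∝ √L / T², so
R_t/R_c = √(486) / (2.10)² = 22.05 / 4.410 = 4.999.

5.00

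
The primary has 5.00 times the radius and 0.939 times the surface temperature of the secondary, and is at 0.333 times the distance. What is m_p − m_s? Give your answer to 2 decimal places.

-5.61

L_p/L_s = (5.00)²(0.939)⁴ = 19.44.
F_p/F_s = (L_p/L_s)/(d_p/d_s)² = 19.44/0.1109 = 175.3.
m_p − m_s = −2.5 log₁₀(175.3) = -5.61.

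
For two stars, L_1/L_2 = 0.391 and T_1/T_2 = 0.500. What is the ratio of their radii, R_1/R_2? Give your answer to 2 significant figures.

L ∝ R²T⁴ gives R ∝ √L / T², so
R_1/R_2 = √(0.391) / (0.500)² = 0.6253 / 0.2500 = 2.501.

2.5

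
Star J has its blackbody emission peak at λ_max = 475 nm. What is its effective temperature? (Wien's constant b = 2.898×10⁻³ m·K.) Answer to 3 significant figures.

6.10×10^3 K

T = b/λ_max = 2.898×10⁻³ / (475×10⁻⁹) = 6101 K.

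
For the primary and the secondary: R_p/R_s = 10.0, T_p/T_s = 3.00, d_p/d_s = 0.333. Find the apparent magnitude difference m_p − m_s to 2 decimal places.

-12.16

L_p/L_s = (10.0)²(3.00)⁴ = 8100.
F_p/F_s = (L_p/L_s)/(d_p/d_s)² = 8100/0.1109 = 7.305×10^4.
m_p − m_s = −2.5 log₁₀(7.305×10^4) = -12.16.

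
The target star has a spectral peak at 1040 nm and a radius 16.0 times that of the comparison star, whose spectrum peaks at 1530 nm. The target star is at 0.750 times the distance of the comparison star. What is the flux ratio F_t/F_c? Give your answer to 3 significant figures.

Wien's law: T_t/T_c = λ_c/λ_t = 1530/1040 = 1.471.
L_t/L_c = (R_t/R_c)²(T_t/T_c)⁴ = (16.0)²(1.471)⁴ = 1199.
F_t/F_c = (L_t/L_c)/(d_t/d_c)² = 1199/(0.750)² = 2132.

2.13×10^3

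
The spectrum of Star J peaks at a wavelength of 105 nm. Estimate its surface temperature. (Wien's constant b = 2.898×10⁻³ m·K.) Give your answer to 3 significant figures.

T = b/λ_max = 2.898×10⁻³ / (105×10⁻⁹) = 2.760×10^4 K.

2.76×10^4 K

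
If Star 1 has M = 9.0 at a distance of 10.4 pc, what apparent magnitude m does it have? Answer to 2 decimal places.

9.09

m = M + 5 log₁₀(d/10 pc) = 9.0 + 5 log₁₀(10.4/10)
  = 9.0 + 5 × 0.017 = 9.0 + 0.09 = 9.09.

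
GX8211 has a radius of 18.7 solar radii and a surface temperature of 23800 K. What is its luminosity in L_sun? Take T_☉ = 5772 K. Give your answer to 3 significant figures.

L/L_☉ = (R/R_☉)² (T/T_☉)⁴ = (18.7)² × (23800/5772)⁴
       = 349.7 × (4.123)⁴ = 349.7 × 289.1 = 1.011×10^5.

1.01×10^5 L_sun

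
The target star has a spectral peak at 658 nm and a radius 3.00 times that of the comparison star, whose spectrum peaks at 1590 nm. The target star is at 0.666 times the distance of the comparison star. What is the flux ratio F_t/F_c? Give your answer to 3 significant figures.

Wien's law: T_t/T_c = λ_c/λ_t = 1590/658 = 2.416.
L_t/L_c = (R_t/R_c)²(T_t/T_c)⁴ = (3.00)²(2.416)⁴ = 306.9.
F_t/F_c = (L_t/L_c)/(d_t/d_c)² = 306.9/(0.666)² = 691.8.

692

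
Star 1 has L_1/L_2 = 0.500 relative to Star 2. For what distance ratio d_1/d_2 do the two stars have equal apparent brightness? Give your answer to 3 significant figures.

0.707

Equal flux requires L_1/d_1² = L_2/d_2², so d_1/d_2 = √(L_1/L_2)
= √(0.500) = 0.7071.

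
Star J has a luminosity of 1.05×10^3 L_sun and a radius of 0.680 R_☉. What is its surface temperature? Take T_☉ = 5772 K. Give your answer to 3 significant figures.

T/T_☉ = (L/L_☉)^(1/4) / (R/R_☉)^(1/2)
T = 5772 × (1.05×10^3)^(1/4) / √(0.680) = 5772 × 5.692 / 0.8246 = 3.984×10^4 K.

3.98×10^4 K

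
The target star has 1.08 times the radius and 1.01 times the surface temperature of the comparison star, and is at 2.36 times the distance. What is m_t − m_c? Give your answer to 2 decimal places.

1.65

L_t/L_c = (1.08)²(1.01)⁴ = 1.214.
F_t/F_c = (L_t/L_c)/(d_t/d_c)² = 1.214/5.570 = 0.2179.
m_t − m_c = −2.5 log₁₀(0.2179) = 1.65.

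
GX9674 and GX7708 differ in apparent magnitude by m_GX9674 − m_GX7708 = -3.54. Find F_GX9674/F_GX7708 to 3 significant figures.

26.1

F_GX9674/F_GX7708 = 10^(−(m_GX9674 − m_GX7708)/2.5) = 10^(3.54/2.5) = 10^1.416 = 26.06.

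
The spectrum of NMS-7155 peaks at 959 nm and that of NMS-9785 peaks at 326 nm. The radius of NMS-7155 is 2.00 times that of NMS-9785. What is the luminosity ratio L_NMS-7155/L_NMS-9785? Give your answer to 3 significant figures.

Wien's law gives T ∝ 1/λ_max, so T_NMS-7155/T_NMS-9785 = λ_NMS-9785/λ_NMS-7155 = 326/959 = 0.3399.
Then L ∝ R²T⁴ gives L_NMS-7155/L_NMS-9785 = (2.00)² × (0.3399)⁴ = 4.000 × 0.01335 = 0.05341.

0.0534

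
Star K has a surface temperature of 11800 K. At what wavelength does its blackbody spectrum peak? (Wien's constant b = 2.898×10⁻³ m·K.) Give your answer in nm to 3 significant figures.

246 nm

λ_max = b/T = 2.898×10⁻³ / 11800 = 2.46×10^-7 m = 245.6 nm.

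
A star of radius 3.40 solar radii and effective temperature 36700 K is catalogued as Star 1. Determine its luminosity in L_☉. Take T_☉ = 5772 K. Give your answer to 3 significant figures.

1.89×10^4 L_☉

L/L_☉ = (R/R_☉)² (T/T_☉)⁴ = (3.40)² × (36700/5772)⁴
       = 11.56 × (6.358)⁴ = 11.56 × 1634 = 1.889×10^4.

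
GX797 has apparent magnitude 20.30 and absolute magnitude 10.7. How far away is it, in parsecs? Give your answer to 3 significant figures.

832 pc

m − M = 5 log₁₀(d/10 pc)
20.30 − (10.7) = 9.60 = 5 log₁₀(d/10)
d = 10 × 10^(9.60/5) = 10 × 10^1.920 = 831.8 pc.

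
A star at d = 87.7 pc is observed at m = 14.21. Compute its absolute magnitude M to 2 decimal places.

M = m − 5 log₁₀(d/10 pc) = 14.21 − 5 log₁₀(87.7/10)
  = 14.21 − 5 × 0.943 = 14.21 − 4.71 = 9.50.

9.50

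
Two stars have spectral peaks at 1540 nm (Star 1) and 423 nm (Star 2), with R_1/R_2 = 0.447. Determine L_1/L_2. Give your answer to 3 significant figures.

0.00114

Wien's law gives T ∝ 1/λ_max, so T_1/T_2 = λ_2/λ_1 = 423/1540 = 0.2747.
Then L ∝ R²T⁴ gives L_1/L_2 = (0.447)² × (0.2747)⁴ = 0.1998 × 0.005692 = 0.001137.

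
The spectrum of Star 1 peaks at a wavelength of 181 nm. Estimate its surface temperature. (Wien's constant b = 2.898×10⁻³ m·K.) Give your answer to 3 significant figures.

1.60×10^4 K

T = b/λ_max = 2.898×10⁻³ / (181×10⁻⁹) = 1.601×10^4 K.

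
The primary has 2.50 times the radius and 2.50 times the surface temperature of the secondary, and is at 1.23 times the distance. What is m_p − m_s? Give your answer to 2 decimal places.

L_p/L_s = (2.50)²(2.50)⁴ = 244.1.
F_p/F_s = (L_p/L_s)/(d_p/d_s)² = 244.1/1.513 = 161.4.
m_p − m_s = −2.5 log₁₀(161.4) = -5.52.

-5.52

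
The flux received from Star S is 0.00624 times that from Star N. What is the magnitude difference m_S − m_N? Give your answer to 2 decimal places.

m_S − m_N = −2.5 log₁₀(F_S/F_N) = −2.5 log₁₀(0.00624) = −2.5 × (-2.205) = 5.512.

5.51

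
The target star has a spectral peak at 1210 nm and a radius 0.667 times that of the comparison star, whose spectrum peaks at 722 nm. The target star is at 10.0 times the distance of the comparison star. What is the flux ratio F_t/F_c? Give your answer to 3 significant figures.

5.64×10^-4

Wien's law: T_t/T_c = λ_c/λ_t = 722/1210 = 0.5967.
L_t/L_c = (R_t/R_c)²(T_t/T_c)⁴ = (0.667)²(0.5967)⁴ = 0.05640.
F_t/F_c = (L_t/L_c)/(d_t/d_c)² = 0.05640/(10.0)² = 5.640×10^-4.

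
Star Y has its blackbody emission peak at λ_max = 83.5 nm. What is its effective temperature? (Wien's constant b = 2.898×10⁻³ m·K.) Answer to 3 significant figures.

T = b/λ_max = 2.898×10⁻³ / (83.5×10⁻⁹) = 3.471×10^4 K.

3.47×10^4 K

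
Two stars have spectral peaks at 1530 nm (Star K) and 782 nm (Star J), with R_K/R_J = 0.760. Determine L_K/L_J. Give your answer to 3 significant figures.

0.0394

Wien's law gives T ∝ 1/λ_max, so T_K/T_J = λ_J/λ_K = 782/1530 = 0.5111.
Then L ∝ R²T⁴ gives L_K/L_J = (0.760)² × (0.5111)⁴ = 0.5776 × 0.06824 = 0.03942.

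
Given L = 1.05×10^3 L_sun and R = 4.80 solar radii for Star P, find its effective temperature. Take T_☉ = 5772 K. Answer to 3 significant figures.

T/T_☉ = (L/L_☉)^(1/4) / (R/R_☉)^(1/2)
T = 5772 × (1.05×10^3)^(1/4) / √(4.80) = 5772 × 5.692 / 2.191 = 1.500×10^4 K.

1.50×10^4 K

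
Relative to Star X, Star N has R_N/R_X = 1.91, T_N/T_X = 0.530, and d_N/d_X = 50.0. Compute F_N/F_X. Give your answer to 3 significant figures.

1.15×10^-4

L_N/L_X = (R_N/R_X)²(T_N/T_X)⁴ = (1.91)² × (0.530)⁴ = 0.2879.
F_N/F_X = (L_N/L_X)/(d_N/d_X)² = 0.2879 / (50.0)² = 1.151×10^-4.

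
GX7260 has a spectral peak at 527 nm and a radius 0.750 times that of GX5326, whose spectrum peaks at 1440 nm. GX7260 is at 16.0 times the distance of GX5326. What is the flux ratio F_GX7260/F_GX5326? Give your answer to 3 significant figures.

Wien's law: T_GX7260/T_GX5326 = λ_GX5326/λ_GX7260 = 1440/527 = 2.732.
L_GX7260/L_GX5326 = (R_GX7260/R_GX5326)²(T_GX7260/T_GX5326)⁴ = (0.750)²(2.732)⁴ = 31.36.
F_GX7260/F_GX5326 = (L_GX7260/L_GX5326)/(d_GX7260/d_GX5326)² = 31.36/(16.0)² = 0.1225.

0.122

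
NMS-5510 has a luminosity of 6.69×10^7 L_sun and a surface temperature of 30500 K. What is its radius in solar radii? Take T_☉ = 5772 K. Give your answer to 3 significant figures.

293 solar radii

R/R_☉ = √(L/L_☉) / (T/T_☉)² = √(6.69×10^7) / (5.284)²
       = 8179 / 27.92 = 292.9.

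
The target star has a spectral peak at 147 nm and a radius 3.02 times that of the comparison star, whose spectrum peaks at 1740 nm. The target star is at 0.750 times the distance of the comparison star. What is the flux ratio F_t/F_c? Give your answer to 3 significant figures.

Wien's law: T_t/T_c = λ_c/λ_t = 1740/147 = 11.84.
L_t/L_c = (R_t/R_c)²(T_t/T_c)⁴ = (3.02)²(11.84)⁴ = 1.790×10^5.
F_t/F_c = (L_t/L_c)/(d_t/d_c)² = 1.790×10^5/(0.750)² = 3.183×10^5.

3.18×10^5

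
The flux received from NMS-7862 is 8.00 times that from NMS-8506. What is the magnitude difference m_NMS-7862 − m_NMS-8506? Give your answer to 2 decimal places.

m_NMS-7862 − m_NMS-8506 = −2.5 log₁₀(F_NMS-7862/F_NMS-8506) = −2.5 log₁₀(8.00) = −2.5 × (0.903) = -2.258.

-2.26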